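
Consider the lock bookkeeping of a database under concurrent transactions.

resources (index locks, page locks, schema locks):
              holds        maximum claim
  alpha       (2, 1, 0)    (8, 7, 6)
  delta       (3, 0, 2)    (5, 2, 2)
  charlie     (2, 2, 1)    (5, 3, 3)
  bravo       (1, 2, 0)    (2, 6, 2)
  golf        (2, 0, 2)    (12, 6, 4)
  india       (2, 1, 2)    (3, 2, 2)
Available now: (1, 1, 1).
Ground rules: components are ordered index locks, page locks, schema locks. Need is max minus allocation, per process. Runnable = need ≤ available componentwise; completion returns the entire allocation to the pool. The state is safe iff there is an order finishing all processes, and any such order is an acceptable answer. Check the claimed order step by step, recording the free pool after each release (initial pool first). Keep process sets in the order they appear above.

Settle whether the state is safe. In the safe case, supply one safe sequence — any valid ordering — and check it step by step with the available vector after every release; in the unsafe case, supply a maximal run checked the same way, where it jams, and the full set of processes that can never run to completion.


SAFE. One safe sequence: india, charlie, delta, bravo, alpha, golf.
Key observation: at india the run first touches a limit — (1, 1, 0) against (1, 1, 1), exact on a resource it actually requests.
Walking it through:
  pool = (1, 1, 1)
  india: need (1, 1, 0) fits (1, 1, 1); releases (2, 1, 2), pool now (3, 2, 3)
  charlie: need (3, 1, 2) fits (3, 2, 3); releases (2, 2, 1), pool now (5, 4, 4)
  delta: need (2, 2, 0) fits (5, 4, 4); releases (3, 0, 2), pool now (8, 4, 6)
  bravo: need (1, 4, 2) fits (8, 4, 6); releases (1, 2, 0), pool now (9, 6, 6)
  alpha: need (6, 6, 6) fits (9, 6, 6); releases (2, 1, 0), pool now (11, 7, 6)
  golf: need (10, 6, 2) fits (11, 7, 6); releases (2, 0, 2), pool now (13, 7, 8)


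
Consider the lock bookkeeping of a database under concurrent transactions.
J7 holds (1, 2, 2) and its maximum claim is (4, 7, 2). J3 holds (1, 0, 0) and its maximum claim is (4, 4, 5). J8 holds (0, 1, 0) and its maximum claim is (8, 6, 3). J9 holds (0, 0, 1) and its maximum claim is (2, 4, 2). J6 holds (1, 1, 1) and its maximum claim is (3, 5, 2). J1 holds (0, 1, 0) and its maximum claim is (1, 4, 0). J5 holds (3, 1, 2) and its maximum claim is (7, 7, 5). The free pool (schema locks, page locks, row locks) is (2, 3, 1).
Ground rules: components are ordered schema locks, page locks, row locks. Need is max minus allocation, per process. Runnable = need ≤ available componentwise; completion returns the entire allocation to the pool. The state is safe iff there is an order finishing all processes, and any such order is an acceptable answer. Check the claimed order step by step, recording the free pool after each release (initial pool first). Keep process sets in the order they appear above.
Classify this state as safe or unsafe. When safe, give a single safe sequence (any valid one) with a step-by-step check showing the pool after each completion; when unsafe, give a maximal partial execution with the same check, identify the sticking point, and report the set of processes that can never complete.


SAFE, for example via the order J1, J6, J7, J5, J9, J3, J8.
Key observation: J1 marks the first exact bind of the order: its need (1, 3, 0) fits the free (2, 3, 1) with zero slack on a requested resource.
Verifying each step:
  pool = (2, 3, 1)
  J1: need (1, 3, 0) fits (2, 3, 1); releases (0, 1, 0), pool now (2, 4, 1)
  J6: need (2, 4, 1) fits (2, 4, 1); releases (1, 1, 1), pool now (3, 5, 2)
  J7: need (3, 5, 0) fits (3, 5, 2); releases (1, 2, 2), pool now (4, 7, 4)
  J5: need (4, 6, 3) fits (4, 7, 4); releases (3, 1, 2), pool now (7, 8, 6)
  J9: need (2, 4, 1) fits (7, 8, 6); releases (0, 0, 1), pool now (7, 8, 7)
  J3: need (3, 4, 5) fits (7, 8, 7); releases (1, 0, 0), pool now (8, 8, 7)
  J8: need (8, 5, 3) fits (8, 8, 7); releases (0, 1, 0), pool now (8, 9, 7)


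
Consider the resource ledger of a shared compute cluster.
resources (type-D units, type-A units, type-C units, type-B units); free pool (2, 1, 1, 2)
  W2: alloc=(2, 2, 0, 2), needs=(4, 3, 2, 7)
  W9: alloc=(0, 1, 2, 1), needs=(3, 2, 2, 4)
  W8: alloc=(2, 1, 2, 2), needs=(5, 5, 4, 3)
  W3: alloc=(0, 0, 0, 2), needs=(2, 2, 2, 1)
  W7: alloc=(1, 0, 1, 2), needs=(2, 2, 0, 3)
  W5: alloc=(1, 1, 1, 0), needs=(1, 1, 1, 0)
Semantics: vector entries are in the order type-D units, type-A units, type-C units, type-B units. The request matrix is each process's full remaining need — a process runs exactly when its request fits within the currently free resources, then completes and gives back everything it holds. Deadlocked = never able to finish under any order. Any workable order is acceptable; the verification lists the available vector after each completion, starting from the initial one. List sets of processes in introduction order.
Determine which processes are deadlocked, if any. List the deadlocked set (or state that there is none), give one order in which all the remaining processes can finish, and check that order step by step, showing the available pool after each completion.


The deadlocked set is empty.
Key observation: no deadlock: W5 fits now, and the freed resources carry the rest through.
The rest can finish in the order W5, W3, W7, W9, W2, W8. Verifying each step:
  pool = (2, 1, 1, 2)
  W5: need (1, 1, 1, 0) fits (2, 1, 1, 2); releases (1, 1, 1, 0), pool now (3, 2, 2, 2)
  W3: need (2, 2, 2, 1) fits (3, 2, 2, 2); releases (0, 0, 0, 2), pool now (3, 2, 2, 4)
  W7: need (2, 2, 0, 3) fits (3, 2, 2, 4); releases (1, 0, 1, 2), pool now (4, 2, 3, 6)
  W9: need (3, 2, 2, 4) fits (4, 2, 3, 6); releases (0, 1, 2, 1), pool now (4, 3, 5, 7)
  W2: need (4, 3, 2, 7) fits (4, 3, 5, 7); releases (2, 2, 0, 2), pool now (6, 5, 5, 9)
  W8: need (5, 5, 4, 3) fits (6, 5, 5, 9); releases (2, 1, 2, 2), pool now (8, 6, 7, 11)


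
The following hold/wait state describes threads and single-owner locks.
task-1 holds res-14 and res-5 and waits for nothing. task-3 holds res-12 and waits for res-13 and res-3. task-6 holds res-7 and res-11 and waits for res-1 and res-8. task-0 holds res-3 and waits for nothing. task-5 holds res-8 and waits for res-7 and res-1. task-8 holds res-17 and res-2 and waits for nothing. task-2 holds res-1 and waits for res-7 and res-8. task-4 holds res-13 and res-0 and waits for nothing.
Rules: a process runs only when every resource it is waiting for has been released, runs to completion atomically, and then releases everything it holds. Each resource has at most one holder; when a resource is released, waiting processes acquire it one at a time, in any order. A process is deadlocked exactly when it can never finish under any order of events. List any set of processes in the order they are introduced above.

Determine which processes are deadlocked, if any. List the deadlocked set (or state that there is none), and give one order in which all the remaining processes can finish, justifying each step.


Deadlocked: task-6, task-5 and task-2.
Key observation: the waits loop around task-6 -> task-5 -> task-6 with no way out; task-2 is caught in further circular waits.
One completion order for the rest: task-4, task-1, task-0, task-3, task-8.
Verifying each step:
  task-4 waits on nothing -> runs at once and releases res-13 and res-0
  task-1 waits on nothing -> runs at once and releases res-14 and res-5
  task-0 waits on nothing -> runs at once and releases res-3
  task-3: everything it awaited (res-13 and res-3) is free; runs, freeing res-12
  task-8 waits on nothing -> runs at once and releases res-17 and res-2


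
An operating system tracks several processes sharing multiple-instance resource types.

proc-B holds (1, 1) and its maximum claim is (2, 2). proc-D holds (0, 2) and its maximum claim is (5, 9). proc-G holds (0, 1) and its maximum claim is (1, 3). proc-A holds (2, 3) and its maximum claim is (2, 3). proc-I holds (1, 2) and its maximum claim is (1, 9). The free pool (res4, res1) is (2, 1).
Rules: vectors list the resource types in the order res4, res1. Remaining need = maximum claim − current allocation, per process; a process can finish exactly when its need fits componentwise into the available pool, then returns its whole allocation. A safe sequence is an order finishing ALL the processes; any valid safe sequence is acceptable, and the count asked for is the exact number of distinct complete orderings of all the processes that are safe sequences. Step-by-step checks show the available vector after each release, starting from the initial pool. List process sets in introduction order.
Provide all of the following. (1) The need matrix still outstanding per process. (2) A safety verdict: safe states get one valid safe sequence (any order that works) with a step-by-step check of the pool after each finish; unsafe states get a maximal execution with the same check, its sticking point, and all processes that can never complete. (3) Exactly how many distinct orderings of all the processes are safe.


(1) Need matrix, components ordered res4, res1:
  proc-B: (1, 1)
  proc-D: (5, 7)
  proc-G: (1, 2)
  proc-A: (0, 0)
  proc-I: (0, 7)
(2) The state is UNSAFE.
Key observation: after proc-B, proc-A, proc-G complete, (5, 6) is the best the pool ever gets, yet each leftover process wants more res1.
The run proc-B, proc-A, proc-G cannot be extended any further. Step-by-step check:
  pool = (2, 1)
  proc-B: need (1, 1) fits (2, 1); releases (1, 1), pool now (3, 2)
  proc-A: need (0, 0) fits (3, 2); releases (2, 3), pool now (5, 5)
  proc-G: need (1, 2) fits (5, 5); releases (0, 1), pool now (5, 6)
  proc-D cannot run: need (5, 7) vs free (5, 6) (insufficient res1)
  proc-I cannot run: need (0, 7) vs free (5, 6) (insufficient res1)
Never able to finish: proc-D and proc-I.
(3) Exactly 0 of the possible complete orderings are safe sequences.


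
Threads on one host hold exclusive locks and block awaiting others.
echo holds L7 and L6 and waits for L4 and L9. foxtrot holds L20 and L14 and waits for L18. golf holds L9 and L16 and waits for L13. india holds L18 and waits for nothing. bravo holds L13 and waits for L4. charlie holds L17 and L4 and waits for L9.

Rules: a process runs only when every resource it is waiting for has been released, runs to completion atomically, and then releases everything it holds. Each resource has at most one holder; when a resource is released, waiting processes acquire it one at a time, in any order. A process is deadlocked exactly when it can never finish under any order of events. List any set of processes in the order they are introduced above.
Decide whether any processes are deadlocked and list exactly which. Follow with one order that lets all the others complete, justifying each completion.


The deadlocked set is echo, golf, bravo and charlie.
Key observation: the wait chain closes on itself along golf -> bravo -> charlie -> golf; echo waits into the deadlock from upstream.
The rest can finish in the order india, foxtrot.
Check, step by step:
  run india (it waits on nothing); releases L18
  run foxtrot (all its waits — L18 — are resolved); releases L20 and L14


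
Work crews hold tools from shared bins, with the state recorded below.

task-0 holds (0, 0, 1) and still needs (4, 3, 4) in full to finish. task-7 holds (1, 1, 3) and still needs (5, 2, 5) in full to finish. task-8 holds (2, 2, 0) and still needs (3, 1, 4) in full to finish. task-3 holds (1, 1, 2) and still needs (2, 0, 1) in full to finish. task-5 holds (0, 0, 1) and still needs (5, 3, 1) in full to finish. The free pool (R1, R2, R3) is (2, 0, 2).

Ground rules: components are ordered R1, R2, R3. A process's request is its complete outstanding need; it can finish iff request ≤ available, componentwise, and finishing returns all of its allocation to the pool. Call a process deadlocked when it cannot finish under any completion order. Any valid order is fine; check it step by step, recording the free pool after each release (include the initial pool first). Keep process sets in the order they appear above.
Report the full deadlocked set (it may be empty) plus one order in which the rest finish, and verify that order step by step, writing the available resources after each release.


No process is deadlocked.
Key observation: there is always a runnable process — task-3 first — so the state unwinds completely.
The rest can finish in the order task-3, task-8, task-5, task-0, task-7. Step-by-step check:
  pool = (2, 0, 2)
  run task-3 (needs (2, 0, 1), free (2, 0, 2)); after release of (1, 1, 2) the pool is (3, 1, 4)
  run task-8 (needs (3, 1, 4), free (3, 1, 4)); after release of (2, 2, 0) the pool is (5, 3, 4)
  run task-5 (needs (5, 3, 1), free (5, 3, 4)); after release of (0, 0, 1) the pool is (5, 3, 5)
  run task-0 (needs (4, 3, 4), free (5, 3, 5)); after release of (0, 0, 1) the pool is (5, 3, 6)
  run task-7 (needs (5, 2, 5), free (5, 3, 6)); after release of (1, 1, 3) the pool is (6, 4, 9)


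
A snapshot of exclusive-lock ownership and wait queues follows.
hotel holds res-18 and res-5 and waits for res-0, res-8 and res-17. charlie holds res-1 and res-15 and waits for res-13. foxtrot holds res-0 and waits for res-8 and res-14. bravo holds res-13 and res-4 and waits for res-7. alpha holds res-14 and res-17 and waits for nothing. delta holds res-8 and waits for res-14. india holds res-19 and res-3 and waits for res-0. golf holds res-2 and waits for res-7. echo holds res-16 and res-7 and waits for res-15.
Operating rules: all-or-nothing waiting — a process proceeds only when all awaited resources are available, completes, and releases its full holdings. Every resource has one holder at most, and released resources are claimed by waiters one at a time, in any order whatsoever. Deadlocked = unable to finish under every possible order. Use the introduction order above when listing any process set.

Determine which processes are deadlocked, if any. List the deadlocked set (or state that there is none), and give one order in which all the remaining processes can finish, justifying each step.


Deadlocked set: charlie, bravo, golf and echo.
Key observation: nobody on the ring charlie -> bravo -> echo -> charlie can start until another member finishes, which never happens; golf waits into the deadlock from upstream.
One completion order for the rest: alpha, delta, foxtrot, hotel, india.
Check, step by step:
  alpha waits on nothing -> runs at once and releases res-14 and res-17
  delta waits on res-14 — all released -> runs and releases res-8
  foxtrot waits on res-8 and res-14 — all released -> runs and releases res-0
  hotel waits on res-0, res-8 and res-17 — all released -> runs and releases res-18 and res-5
  india waits on res-0 — all released -> runs and releases res-19 and res-3


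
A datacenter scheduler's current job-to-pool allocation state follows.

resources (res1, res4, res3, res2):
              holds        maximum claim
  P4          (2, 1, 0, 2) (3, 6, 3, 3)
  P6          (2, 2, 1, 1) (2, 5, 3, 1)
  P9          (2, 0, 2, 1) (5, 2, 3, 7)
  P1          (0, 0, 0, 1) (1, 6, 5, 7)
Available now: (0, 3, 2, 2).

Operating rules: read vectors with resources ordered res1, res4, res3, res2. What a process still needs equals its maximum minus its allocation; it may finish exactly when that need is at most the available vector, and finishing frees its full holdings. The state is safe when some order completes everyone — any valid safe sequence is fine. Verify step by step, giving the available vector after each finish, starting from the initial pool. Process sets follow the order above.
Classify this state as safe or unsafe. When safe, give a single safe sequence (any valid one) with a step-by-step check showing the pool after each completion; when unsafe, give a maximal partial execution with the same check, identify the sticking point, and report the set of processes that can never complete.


UNSAFE — no complete ordering exists.
Key observation: P6, P4 can finish, but then (4, 6, 3, 5) is all there is, and the blocked group's res2 demands exceed it.
A maximal execution: P6, P4 — then nothing else fits. Step-by-step check:
  pool = (0, 3, 2, 2)
  P6: need (0, 3, 2, 0) fits (0, 3, 2, 2); releases (2, 2, 1, 1), pool now (2, 5, 3, 3)
  P4: need (1, 5, 3, 1) fits (2, 5, 3, 3); releases (2, 1, 0, 2), pool now (4, 6, 3, 5)
  P9 still needs (3, 2, 1, 6) but only (4, 6, 3, 5) is free — short on res2
  P1 still needs (1, 6, 5, 6) but only (4, 6, 3, 5) is free — short on res3 and res2
Permanently blocked: P9 and P1.


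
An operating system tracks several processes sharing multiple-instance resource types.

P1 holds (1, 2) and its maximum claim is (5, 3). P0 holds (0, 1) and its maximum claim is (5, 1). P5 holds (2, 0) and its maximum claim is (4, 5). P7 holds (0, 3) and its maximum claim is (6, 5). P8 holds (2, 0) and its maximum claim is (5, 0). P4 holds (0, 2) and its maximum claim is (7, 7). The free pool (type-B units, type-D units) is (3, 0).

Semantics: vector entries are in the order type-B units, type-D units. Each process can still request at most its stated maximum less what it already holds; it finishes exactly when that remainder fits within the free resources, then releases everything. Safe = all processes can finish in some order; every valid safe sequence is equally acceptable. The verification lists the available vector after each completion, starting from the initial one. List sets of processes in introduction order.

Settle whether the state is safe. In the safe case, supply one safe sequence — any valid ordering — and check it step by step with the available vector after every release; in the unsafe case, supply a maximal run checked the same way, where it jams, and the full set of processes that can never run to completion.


SAFE — a valid safe sequence is P8, P0, P1, P7, P5, P4.
Key observation: P8 is the earliest step where a requested resource binds exactly: need (3, 0), pool (3, 0) at its turn.
Step-by-step check:
  pool = (3, 0)
  run P8 (needs (3, 0), free (3, 0)); after release of (2, 0) the pool is (5, 0)
  run P0 (needs (5, 0), free (5, 0)); after release of (0, 1) the pool is (5, 1)
  run P1 (needs (4, 1), free (5, 1)); after release of (1, 2) the pool is (6, 3)
  run P7 (needs (6, 2), free (6, 3)); after release of (0, 3) the pool is (6, 6)
  run P5 (needs (2, 5), free (6, 6)); after release of (2, 0) the pool is (8, 6)
  run P4 (needs (7, 5), free (8, 6)); after release of (0, 2) the pool is (8, 8)


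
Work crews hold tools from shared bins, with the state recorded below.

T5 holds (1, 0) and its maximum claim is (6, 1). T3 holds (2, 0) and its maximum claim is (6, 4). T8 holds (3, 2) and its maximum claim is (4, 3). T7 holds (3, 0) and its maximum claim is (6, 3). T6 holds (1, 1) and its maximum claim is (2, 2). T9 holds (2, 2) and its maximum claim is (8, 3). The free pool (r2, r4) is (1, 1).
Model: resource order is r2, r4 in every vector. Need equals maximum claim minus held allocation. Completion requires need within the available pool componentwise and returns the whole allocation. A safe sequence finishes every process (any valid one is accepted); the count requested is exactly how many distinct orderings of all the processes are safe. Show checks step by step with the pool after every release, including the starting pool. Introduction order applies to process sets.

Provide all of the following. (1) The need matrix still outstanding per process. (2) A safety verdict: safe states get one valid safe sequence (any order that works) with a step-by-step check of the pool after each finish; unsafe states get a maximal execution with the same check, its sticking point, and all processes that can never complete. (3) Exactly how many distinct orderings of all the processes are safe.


(1) Need matrix, components ordered r2, r4:
  T5: (5, 1)
  T3: (4, 4)
  T8: (1, 1)
  T7: (3, 3)
  T6: (1, 1)
  T9: (6, 1)
(2) SAFE — a valid safe sequence is T6, T8, T3, T9, T7, T5.
Key observation: the first exact fit in this order is T6 — it needs (1, 1) with (1, 1) free, meeting a requested resource to the last unit.
Walking it through:
  pool = (1, 1)
  T6: need (1, 1) fits (1, 1); releases (1, 1), pool now (2, 2)
  T8: need (1, 1) fits (2, 2); releases (3, 2), pool now (5, 4)
  T3: need (4, 4) fits (5, 4); releases (2, 0), pool now (7, 4)
  T9: need (6, 1) fits (7, 4); releases (2, 2), pool now (9, 6)
  T7: need (3, 3) fits (9, 6); releases (3, 0), pool now (12, 6)
  T5: need (5, 1) fits (12, 6); releases (1, 0), pool now (13, 6)
(3) The exact count: 52 of the possible complete orderings are safe sequences.


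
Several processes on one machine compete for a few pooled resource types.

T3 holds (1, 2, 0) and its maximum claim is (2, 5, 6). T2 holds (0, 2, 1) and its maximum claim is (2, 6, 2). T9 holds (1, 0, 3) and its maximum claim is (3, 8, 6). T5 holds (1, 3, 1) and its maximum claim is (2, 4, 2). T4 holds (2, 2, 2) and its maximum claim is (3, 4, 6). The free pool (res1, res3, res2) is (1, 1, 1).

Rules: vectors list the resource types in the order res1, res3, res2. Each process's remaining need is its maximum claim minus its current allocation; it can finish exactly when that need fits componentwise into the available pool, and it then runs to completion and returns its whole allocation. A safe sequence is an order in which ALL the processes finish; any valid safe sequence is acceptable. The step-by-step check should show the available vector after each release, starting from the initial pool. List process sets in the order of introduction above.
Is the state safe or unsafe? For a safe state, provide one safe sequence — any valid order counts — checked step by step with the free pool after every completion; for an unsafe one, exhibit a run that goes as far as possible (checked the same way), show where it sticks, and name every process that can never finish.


UNSAFE — no complete ordering exists.
Key observation: after T5, T2 the pool peaks at (2, 6, 3), and each blocked process is short somewhere: T3 on res2; T9 on res3; T4 on res2.
The run T5, T2 cannot be extended any further. Verifying each step:
  pool = (1, 1, 1)
  T5 needs (1, 1, 1) <= (1, 1, 1) -> finishes; pool += (1, 3, 1) = (2, 4, 2)
  T2 needs (2, 4, 1) <= (2, 4, 2) -> finishes; pool += (0, 2, 1) = (2, 6, 3)
  T3 still needs (1, 3, 6) but only (2, 6, 3) is free — short on res2
  T9 still needs (2, 8, 3) but only (2, 6, 3) is free — short on res3
  T4 still needs (1, 2, 4) but only (2, 6, 3) is free — short on res2
Permanently blocked: T3, T9 and T4.


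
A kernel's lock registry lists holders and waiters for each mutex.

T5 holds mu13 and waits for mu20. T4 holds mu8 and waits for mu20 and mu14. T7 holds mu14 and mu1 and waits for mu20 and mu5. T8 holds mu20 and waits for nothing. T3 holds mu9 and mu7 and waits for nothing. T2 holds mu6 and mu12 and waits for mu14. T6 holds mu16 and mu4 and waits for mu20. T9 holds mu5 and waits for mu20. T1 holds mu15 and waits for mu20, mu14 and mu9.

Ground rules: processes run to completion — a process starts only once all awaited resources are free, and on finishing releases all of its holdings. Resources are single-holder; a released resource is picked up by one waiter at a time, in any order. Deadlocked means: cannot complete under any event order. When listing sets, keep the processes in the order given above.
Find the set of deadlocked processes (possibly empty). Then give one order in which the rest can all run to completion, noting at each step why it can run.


The deadlocked set is empty.
Key observation: all waits point, directly or indirectly, at processes that can finish, so nothing is permanently blocked.
The rest can finish in the order T8, T9, T3, T5, T7, T6, T4, T2, T1.
Walking it through:
  T8: no waits; runs immediately, freeing mu20
  run T9 (all its waits — mu20 — are resolved); releases mu5
  T3: no waits; runs immediately, freeing mu9 and mu7
  run T5 (all its waits — mu20 — are resolved); releases mu13
  run T7 (all its waits — mu20 and mu5 — are resolved); releases mu14 and mu1
  run T6 (all its waits — mu20 — are resolved); releases mu16 and mu4
  run T4 (all its waits — mu20 and mu14 — are resolved); releases mu8
  run T2 (all its waits — mu14 — are resolved); releases mu6 and mu12
  run T1 (all its waits — mu20, mu14 and mu9 — are resolved); releases mu15


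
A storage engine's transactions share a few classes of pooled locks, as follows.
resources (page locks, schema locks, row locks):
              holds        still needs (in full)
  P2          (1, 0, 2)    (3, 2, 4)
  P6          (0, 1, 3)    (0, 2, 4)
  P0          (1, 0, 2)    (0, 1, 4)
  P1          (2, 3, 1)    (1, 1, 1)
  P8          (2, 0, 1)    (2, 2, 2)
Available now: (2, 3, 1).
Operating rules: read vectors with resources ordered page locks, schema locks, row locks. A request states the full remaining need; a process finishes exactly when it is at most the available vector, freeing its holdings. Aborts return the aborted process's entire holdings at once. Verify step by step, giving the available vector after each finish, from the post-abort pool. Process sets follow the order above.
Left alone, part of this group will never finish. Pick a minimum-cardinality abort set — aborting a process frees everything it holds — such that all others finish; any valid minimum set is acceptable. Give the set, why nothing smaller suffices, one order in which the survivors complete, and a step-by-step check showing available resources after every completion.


Minimum abort set: P6.
Key observation: no ordering could ever have run P2 before the abort of P6; with (0, 1, 3) back in the pool it fits at step 2.
Minimality: the empty abort set fails — the state is deadlocked as it stands.
Survivors finish in the order: P8, P2, P1, P0. Walking it through (pool after the aborts first):
  pool = (2, 4, 4)
  run P8 (needs (2, 2, 2), free (2, 4, 4)); after release of (2, 0, 1) the pool is (4, 4, 5)
  run P2 (needs (3, 2, 4), free (4, 4, 5)); after release of (1, 0, 2) the pool is (5, 4, 7)
  run P1 (needs (1, 1, 1), free (5, 4, 7)); after release of (2, 3, 1) the pool is (7, 7, 8)
  run P0 (needs (0, 1, 4), free (7, 7, 8)); after release of (1, 0, 2) the pool is (8, 7, 10)


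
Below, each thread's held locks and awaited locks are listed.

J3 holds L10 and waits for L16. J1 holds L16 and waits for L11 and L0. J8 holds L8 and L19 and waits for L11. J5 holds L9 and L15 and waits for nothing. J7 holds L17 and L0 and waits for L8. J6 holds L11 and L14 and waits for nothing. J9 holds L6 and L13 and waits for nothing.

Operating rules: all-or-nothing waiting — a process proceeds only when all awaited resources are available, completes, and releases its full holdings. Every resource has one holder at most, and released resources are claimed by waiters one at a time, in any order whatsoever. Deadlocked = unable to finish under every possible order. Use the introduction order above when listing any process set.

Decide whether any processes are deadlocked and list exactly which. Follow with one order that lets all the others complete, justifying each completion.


The deadlocked set is empty.
Key observation: although several processes wait, no cycle exists — each chain bottoms out at a free runner.
One completion order for the rest: J5, J6, J9, J8, J7, J1, J3.
Verifying each step:
  run J5 (it waits on nothing); releases L9 and L15
  run J6 (it waits on nothing); releases L11 and L14
  run J9 (it waits on nothing); releases L6 and L13
  run J8 (all its waits — L11 — are resolved); releases L8 and L19
  run J7 (all its waits — L8 — are resolved); releases L17 and L0
  run J1 (all its waits — L11 and L0 — are resolved); releases L16
  run J3 (all its waits — L16 — are resolved); releases L10


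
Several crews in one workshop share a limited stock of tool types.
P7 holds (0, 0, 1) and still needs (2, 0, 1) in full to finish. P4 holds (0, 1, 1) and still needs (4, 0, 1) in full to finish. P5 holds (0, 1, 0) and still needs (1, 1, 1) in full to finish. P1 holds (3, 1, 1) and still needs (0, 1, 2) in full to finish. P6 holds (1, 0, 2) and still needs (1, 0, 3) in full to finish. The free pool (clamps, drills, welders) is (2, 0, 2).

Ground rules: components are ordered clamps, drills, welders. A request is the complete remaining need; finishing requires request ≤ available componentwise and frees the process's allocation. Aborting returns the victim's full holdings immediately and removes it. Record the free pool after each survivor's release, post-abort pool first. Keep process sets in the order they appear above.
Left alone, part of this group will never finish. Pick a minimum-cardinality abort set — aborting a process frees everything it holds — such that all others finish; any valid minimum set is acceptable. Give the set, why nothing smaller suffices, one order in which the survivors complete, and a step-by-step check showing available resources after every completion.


Minimum abort set: P5.
Key observation: the returned (0, 1, 0) from P5 is what brings P1 — unrunnable before, under any order — into play at step 2.
No smaller set exists: with zero aborts the deadlock remains.
Survivors finish in the order: P7, P1, P4, P6. Verifying each step (pool after the aborts first):
  pool = (2, 1, 2)
  P7: need (2, 0, 1) fits (2, 1, 2); releases (0, 0, 1), pool now (2, 1, 3)
  P1: need (0, 1, 2) fits (2, 1, 3); releases (3, 1, 1), pool now (5, 2, 4)
  P4: need (4, 0, 1) fits (5, 2, 4); releases (0, 1, 1), pool now (5, 3, 5)
  P6: need (1, 0, 3) fits (5, 3, 5); releases (1, 0, 2), pool now (6, 3, 7)


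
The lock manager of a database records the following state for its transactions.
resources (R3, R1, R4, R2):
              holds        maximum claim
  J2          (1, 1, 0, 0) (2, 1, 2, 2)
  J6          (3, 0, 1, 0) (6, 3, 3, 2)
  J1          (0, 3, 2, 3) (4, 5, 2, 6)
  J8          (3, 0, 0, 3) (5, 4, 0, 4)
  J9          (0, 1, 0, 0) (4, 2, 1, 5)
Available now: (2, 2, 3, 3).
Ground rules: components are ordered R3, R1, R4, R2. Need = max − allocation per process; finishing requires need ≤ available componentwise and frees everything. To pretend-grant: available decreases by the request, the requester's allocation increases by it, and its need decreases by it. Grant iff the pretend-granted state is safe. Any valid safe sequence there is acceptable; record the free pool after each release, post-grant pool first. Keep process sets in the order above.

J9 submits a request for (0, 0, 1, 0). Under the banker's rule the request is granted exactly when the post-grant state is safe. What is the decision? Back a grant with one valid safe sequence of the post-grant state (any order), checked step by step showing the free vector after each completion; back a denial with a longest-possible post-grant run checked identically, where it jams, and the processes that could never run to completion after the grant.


GRANT. The post-grant state is safe; one safe sequence: J2, J6, J1, J8, J9.
Key observation: after the grant the pool drops to (2, 2, 2, 3), which still lets J2 finish first and unwind the rest.
Check on the post-grant state, step by step:
  pool = (2, 2, 2, 3)
  run J2 (needs (1, 0, 2, 2), free (2, 2, 2, 3)); after release of (1, 1, 0, 0) the pool is (3, 3, 2, 3)
  run J6 (needs (3, 3, 2, 2), free (3, 3, 2, 3)); after release of (3, 0, 1, 0) the pool is (6, 3, 3, 3)
  run J1 (needs (4, 2, 0, 3), free (6, 3, 3, 3)); after release of (0, 3, 2, 3) the pool is (6, 6, 5, 6)
  run J8 (needs (2, 4, 0, 1), free (6, 6, 5, 6)); after release of (3, 0, 0, 3) the pool is (9, 6, 5, 9)
  run J9 (needs (4, 1, 0, 5), free (9, 6, 5, 9)); after release of (0, 1, 1, 0) the pool is (9, 7, 6, 9)


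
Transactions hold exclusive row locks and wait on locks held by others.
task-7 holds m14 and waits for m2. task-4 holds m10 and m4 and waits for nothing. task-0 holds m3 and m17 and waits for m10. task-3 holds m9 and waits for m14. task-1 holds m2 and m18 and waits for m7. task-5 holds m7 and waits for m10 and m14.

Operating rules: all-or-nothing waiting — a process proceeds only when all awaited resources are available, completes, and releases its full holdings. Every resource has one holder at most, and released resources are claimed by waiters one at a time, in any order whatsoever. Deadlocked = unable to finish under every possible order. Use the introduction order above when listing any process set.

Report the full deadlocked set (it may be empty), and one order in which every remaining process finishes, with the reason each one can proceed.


The deadlocked set is task-7, task-3, task-1 and task-5.
Key observation: task-7 -> task-1 -> task-5 -> task-7 is a circular wait — nothing in it can go first; task-3 waits into the deadlock from upstream.
One completion order for the rest: task-4, task-0.
Check, step by step:
  task-4 waits on nothing -> runs at once and releases m10 and m4
  task-0 waits on m10 — all released -> runs and releases m3 and m17


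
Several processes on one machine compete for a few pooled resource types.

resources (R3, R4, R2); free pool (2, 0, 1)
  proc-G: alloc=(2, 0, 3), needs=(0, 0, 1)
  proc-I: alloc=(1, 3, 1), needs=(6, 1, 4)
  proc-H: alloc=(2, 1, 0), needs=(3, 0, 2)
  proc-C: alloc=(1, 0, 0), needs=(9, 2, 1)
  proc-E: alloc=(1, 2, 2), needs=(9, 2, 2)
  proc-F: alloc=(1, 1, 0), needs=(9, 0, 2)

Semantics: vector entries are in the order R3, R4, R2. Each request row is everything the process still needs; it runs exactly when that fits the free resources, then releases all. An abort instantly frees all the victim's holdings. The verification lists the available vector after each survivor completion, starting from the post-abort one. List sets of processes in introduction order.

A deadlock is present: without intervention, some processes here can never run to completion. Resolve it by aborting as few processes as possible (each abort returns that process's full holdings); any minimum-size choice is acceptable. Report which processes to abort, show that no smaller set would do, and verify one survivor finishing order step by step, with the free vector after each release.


Minimum abort set: proc-E and proc-F.
Key observation: proc-C had no path to completion before; after the abort of proc-E and proc-F ((2, 3, 2) returned), step 4 is where it fits.
No one abort is enough; case by case: proc-G alone leaves proc-C blocked (short on R3); proc-I alone leaves proc-C blocked (short on R3); proc-H alone leaves proc-C blocked (short on R3); proc-C alone leaves proc-E blocked (short on R3); proc-E alone leaves proc-C blocked (short on R3); proc-F alone leaves proc-C blocked (short on R3).
Survivors finish in the order: proc-G, proc-I, proc-H, proc-C. Verifying each step (pool after the aborts first):
  pool = (4, 3, 3)
  proc-G needs (0, 0, 1) <= (4, 3, 3) -> finishes; pool += (2, 0, 3) = (6, 3, 6)
  proc-I needs (6, 1, 4) <= (6, 3, 6) -> finishes; pool += (1, 3, 1) = (7, 6, 7)
  proc-H needs (3, 0, 2) <= (7, 6, 7) -> finishes; pool += (2, 1, 0) = (9, 7, 7)
  proc-C needs (9, 2, 1) <= (9, 7, 7) -> finishes; pool += (1, 0, 0) = (10, 7, 7)


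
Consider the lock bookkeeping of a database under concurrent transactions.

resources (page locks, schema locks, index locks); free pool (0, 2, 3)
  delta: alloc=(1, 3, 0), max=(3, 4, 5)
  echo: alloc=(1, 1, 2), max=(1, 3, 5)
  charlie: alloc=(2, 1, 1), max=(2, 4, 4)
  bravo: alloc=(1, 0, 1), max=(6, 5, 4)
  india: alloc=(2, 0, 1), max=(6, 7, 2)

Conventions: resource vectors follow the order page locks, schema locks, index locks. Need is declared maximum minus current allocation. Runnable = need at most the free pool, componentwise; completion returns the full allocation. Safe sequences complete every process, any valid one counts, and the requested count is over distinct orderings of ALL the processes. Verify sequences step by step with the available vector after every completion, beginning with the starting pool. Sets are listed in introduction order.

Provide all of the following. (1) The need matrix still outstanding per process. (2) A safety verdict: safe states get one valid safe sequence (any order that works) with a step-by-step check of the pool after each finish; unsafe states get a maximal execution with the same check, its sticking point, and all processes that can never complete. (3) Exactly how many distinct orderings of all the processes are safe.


(1) Remaining need (order page locks, schema locks, index locks):
  delta: (2, 1, 5)
  echo: (0, 2, 3)
  charlie: (0, 3, 3)
  bravo: (5, 5, 3)
  india: (4, 7, 1)
(2) The state is SAFE; one workable sequence: echo, charlie, delta, india, bravo.
Key observation: the first exact fit in this order is echo — it needs (0, 2, 3) with (0, 2, 3) free, meeting a requested resource to the last unit.
Check, step by step:
  pool = (0, 2, 3)
  run echo (needs (0, 2, 3), free (0, 2, 3)); after release of (1, 1, 2) the pool is (1, 3, 5)
  run charlie (needs (0, 3, 3), free (1, 3, 5)); after release of (2, 1, 1) the pool is (3, 4, 6)
  run delta (needs (2, 1, 5), free (3, 4, 6)); after release of (1, 3, 0) the pool is (4, 7, 6)
  run india (needs (4, 7, 1), free (4, 7, 6)); after release of (2, 0, 1) the pool is (6, 7, 7)
  run bravo (needs (5, 5, 3), free (6, 7, 7)); after release of (1, 0, 1) the pool is (7, 7, 8)
(3) The exact count: 1 of the possible complete orderings is a safe sequence.


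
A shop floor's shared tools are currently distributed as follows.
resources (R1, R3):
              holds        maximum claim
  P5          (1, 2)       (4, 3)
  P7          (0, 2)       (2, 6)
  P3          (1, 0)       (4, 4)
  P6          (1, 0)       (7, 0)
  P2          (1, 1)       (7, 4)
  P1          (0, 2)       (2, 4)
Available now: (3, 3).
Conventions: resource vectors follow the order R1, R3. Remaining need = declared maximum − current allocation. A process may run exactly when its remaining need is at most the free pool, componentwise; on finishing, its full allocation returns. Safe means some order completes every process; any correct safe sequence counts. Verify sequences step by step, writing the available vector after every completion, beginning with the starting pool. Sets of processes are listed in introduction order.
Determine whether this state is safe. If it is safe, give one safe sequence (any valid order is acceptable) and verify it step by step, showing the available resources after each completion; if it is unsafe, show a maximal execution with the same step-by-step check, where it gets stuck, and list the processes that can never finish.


UNSAFE.
Key observation: after P1, P7, P3, P5 complete, (5, 9) is the best the pool ever gets, yet each leftover process wants more R1.
The run P1, P7, P3, P5 cannot be extended any further. Walking it through:
  pool = (3, 3)
  run P1 (needs (2, 2), free (3, 3)); after release of (0, 2) the pool is (3, 5)
  run P7 (needs (2, 4), free (3, 5)); after release of (0, 2) the pool is (3, 7)
  run P3 (needs (3, 4), free (3, 7)); after release of (1, 0) the pool is (4, 7)
  run P5 (needs (3, 1), free (4, 7)); after release of (1, 2) the pool is (5, 9)
  P6 cannot run: need (6, 0) vs free (5, 9) (insufficient R1)
  P2 cannot run: need (6, 3) vs free (5, 9) (insufficient R1)
Processes that can never finish: P6 and P2.


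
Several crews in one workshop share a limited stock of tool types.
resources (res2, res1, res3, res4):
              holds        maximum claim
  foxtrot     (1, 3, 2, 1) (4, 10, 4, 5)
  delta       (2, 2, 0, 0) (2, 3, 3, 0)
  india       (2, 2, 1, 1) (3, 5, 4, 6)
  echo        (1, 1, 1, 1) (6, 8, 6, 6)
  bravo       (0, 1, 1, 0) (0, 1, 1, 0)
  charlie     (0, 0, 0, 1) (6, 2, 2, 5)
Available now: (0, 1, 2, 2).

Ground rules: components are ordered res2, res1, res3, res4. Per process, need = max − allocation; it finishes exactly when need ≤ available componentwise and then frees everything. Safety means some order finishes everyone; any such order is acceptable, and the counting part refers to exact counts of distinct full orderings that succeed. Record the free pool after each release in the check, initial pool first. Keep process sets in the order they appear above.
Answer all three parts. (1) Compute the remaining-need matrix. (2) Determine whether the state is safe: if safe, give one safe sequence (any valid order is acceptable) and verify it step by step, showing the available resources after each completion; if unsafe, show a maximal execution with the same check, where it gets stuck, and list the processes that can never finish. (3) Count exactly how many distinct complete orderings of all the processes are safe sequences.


(1) Outstanding need per process (order res2, res1, res3, res4):
  foxtrot: (3, 7, 2, 4)
  delta: (0, 1, 3, 0)
  india: (1, 3, 3, 5)
  echo: (5, 7, 5, 5)
  bravo: (0, 0, 0, 0)
  charlie: (6, 2, 2, 4)
(2) UNSAFE — no complete ordering exists.
Key observation: the pool after bravo, delta is (2, 4, 3, 2); every surviving request exceeds it in res4, so progress ends there.
A maximal execution: bravo, delta — then nothing else fits. Walking it through:
  pool = (0, 1, 2, 2)
  run bravo (needs (0, 0, 0, 0), free (0, 1, 2, 2)); after release of (0, 1, 1, 0) the pool is (0, 2, 3, 2)
  run delta (needs (0, 1, 3, 0), free (0, 2, 3, 2)); after release of (2, 2, 0, 0) the pool is (2, 4, 3, 2)
  blocked: foxtrot wants (3, 7, 2, 4), pool (2, 4, 3, 2) — not enough res2, res1 and res4
  blocked: india wants (1, 3, 3, 5), pool (2, 4, 3, 2) — not enough res4
  blocked: echo wants (5, 7, 5, 5), pool (2, 4, 3, 2) — not enough res2, res1, res3 and res4
  blocked: charlie wants (6, 2, 2, 4), pool (2, 4, 3, 2) — not enough res2 and res4
Never able to finish: foxtrot, india, echo and charlie.
(3) Exactly 0 of the possible complete orderings are safe sequences.
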